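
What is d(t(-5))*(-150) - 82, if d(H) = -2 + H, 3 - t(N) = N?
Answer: -982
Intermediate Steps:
t(N) = 3 - N
d(t(-5))*(-150) - 82 = (-2 + (3 - 1*(-5)))*(-150) - 82 = (-2 + (3 + 5))*(-150) - 82 = (-2 + 8)*(-150) - 82 = 6*(-150) - 82 = -900 - 82 = -982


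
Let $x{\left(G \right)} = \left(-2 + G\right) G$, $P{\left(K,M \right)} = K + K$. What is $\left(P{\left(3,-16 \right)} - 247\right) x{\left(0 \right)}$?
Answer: $0$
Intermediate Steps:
$P{\left(K,M \right)} = 2 K$
$x{\left(G \right)} = G \left(-2 + G\right)$
$\left(P{\left(3,-16 \right)} - 247\right) x{\left(0 \right)} = \left(2 \cdot 3 - 247\right) 0 \left(-2 + 0\right) = \left(6 - 247\right) 0 \left(-2\right) = \left(-241\right) 0 = 0$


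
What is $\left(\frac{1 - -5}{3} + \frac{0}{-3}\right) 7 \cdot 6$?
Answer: $84$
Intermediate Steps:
$\left(\frac{1 - -5}{3} + \frac{0}{-3}\right) 7 \cdot 6 = \left(\left(1 + 5\right) \frac{1}{3} + 0 \left(- \frac{1}{3}\right)\right) 7 \cdot 6 = \left(6 \cdot \frac{1}{3} + 0\right) 7 \cdot 6 = \left(2 + 0\right) 7 \cdot 6 = 2 \cdot 7 \cdot 6 = 14 \cdot 6 = 84$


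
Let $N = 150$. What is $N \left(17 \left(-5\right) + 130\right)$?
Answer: $6750$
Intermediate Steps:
$N \left(17 \left(-5\right) + 130\right) = 150 \left(17 \left(-5\right) + 130\right) = 150 \left(-85 + 130\right) = 150 \cdot 45 = 6750$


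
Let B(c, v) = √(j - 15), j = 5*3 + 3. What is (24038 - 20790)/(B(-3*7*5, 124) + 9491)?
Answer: 15413384/45039539 - 1624*√3/45039539 ≈ 0.34216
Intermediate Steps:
j = 18 (j = 15 + 3 = 18)
B(c, v) = √3 (B(c, v) = √(18 - 15) = √3)
(24038 - 20790)/(B(-3*7*5, 124) + 9491) = (24038 - 20790)/(√3 + 9491) = 3248/(9491 + √3)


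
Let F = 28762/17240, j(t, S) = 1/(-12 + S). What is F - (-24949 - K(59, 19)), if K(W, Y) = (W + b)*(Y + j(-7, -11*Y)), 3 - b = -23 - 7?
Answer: 50860704101/1905020 ≈ 26698.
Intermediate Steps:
b = 33 (b = 3 - (-23 - 7) = 3 - 1*(-30) = 3 + 30 = 33)
F = 14381/8620 (F = 28762*(1/17240) = 14381/8620 ≈ 1.6683)
K(W, Y) = (33 + W)*(Y + 1/(-12 - 11*Y)) (K(W, Y) = (W + 33)*(Y + 1/(-12 - 11*Y)) = (33 + W)*(Y + 1/(-12 - 11*Y)))
F - (-24949 - K(59, 19)) = 14381/8620 - (-24949 - (-33 - 1*59 + 19*(12 + 11*19)*(33 + 59))/(12 + 11*19)) = 14381/8620 - (-24949 - (-33 - 59 + 19*(12 + 209)*92)/(12 + 209)) = 14381/8620 - (-24949 - (-33 - 59 + 19*221*92)/221) = 14381/8620 - (-24949 - (-33 - 59 + 386308)/221) = 14381/8620 - (-24949 - 386216/221) = 14381/8620 - 1*(-5899945/221) = 14381/8620 + 5899945/221 = 50860704101/1905020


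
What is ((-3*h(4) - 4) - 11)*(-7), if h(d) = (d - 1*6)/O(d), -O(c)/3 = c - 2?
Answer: 112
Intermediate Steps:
O(c) = 6 - 3*c (O(c) = -3*(c - 2) = -3*(-2 + c) = 6 - 3*c)
h(d) = (-6 + d)/(6 - 3*d) (h(d) = (d - 1*6)/(6 - 3*d) = (d - 6)/(6 - 3*d) = (-6 + d)/(6 - 3*d))
((-3*h(4) - 4) - 11)*(-7) = ((-(6 - 1*4)/(-2 + 4) - 4) - 11)*(-7) = ((-(6 - 4)/2 - 4) - 11)*(-7) = ((-2/2 - 4) - 11)*(-7) = ((-3*⅓ - 4) - 11)*(-7) = ((-1 - 4) - 11)*(-7) = (-5 - 11)*(-7) = -16*(-7) = 112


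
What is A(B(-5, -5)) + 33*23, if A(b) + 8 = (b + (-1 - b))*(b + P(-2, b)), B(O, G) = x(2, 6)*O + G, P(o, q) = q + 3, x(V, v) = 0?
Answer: 758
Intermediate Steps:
P(o, q) = 3 + q
B(O, G) = G (B(O, G) = 0*O + G = 0 + G = G)
A(b) = -11 - 2*b (A(b) = -8 + (b + (-1 - b))*(b + (3 + b)) = -8 - (3 + 2*b) = -8 + (-3 - 2*b) = -11 - 2*b)
A(B(-5, -5)) + 33*23 = (-11 - 2*(-5)) + 33*23 = (-11 + 10) + 759 = -1 + 759 = 758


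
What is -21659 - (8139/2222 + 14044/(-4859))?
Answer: -233854023615/10796698 ≈ -21660.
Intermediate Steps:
-21659 - (8139/2222 + 14044/(-4859)) = -21659 - (8139*(1/2222) + 14044*(-1/4859)) = -21659 - (8139/2222 - 14044/4859) = -21659 - 1*8341633/10796698 = -21659 - 8341633/10796698 = -233854023615/10796698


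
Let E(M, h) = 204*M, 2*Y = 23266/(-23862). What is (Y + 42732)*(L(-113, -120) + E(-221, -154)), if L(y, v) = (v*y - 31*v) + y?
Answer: -28465830101867/23862 ≈ -1.1929e+9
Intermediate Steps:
Y = -11633/23862 (Y = (23266/(-23862))/2 = (23266*(-1/23862))/2 = (½)*(-11633/11931) = -11633/23862 ≈ -0.48751)
L(y, v) = y - 31*v + v*y (L(y, v) = (-31*v + v*y) + y = y - 31*v + v*y)
(Y + 42732)*(L(-113, -120) + E(-221, -154)) = (-11633/23862 + 42732)*((-113 - 31*(-120) - 120*(-113)) + 204*(-221)) = 1019659351*((-113 + 3720 + 13560) - 45084)/23862 = 1019659351*(17167 - 45084)/23862 = (1019659351/23862)*(-27917) = -28465830101867/23862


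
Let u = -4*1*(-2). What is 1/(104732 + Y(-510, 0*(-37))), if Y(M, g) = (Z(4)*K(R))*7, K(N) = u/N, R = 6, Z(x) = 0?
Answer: 1/104732 ≈ 9.5482e-6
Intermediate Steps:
u = 8 (u = -4*(-2) = 8)
K(N) = 8/N
Y(M, g) = 0 (Y(M, g) = (0*(8/6))*7 = (0*(8*(1/6)))*7 = (0*(4/3))*7 = 0*7 = 0)
1/(104732 + Y(-510, 0*(-37))) = 1/(104732 + 0) = 1/104732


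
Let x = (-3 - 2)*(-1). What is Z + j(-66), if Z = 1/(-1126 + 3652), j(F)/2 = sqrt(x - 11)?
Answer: 1/2526 + 2*I*sqrt(6) ≈ 0.00039588 + 4.899*I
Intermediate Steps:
x = 5 (x = -5*(-1) = 5)
j(F) = 2*I*sqrt(6) (j(F) = 2*sqrt(5 - 11) = 2*sqrt(-6) = 2*(I*sqrt(6)) = 2*I*sqrt(6))
Z = 1/2526 ≈ 0.00039588
Z + j(-66) = 1/2526 + 2*I*sqrt(6)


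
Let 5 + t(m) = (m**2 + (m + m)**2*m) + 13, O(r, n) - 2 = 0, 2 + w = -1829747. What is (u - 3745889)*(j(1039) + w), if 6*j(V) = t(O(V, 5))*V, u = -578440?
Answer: 7879488159327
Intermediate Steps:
w = -1829749 (w = -2 - 1829747 = -1829749)
O(r, n) = 2 (O(r, n) = 2 + 0 = 2)
t(m) = 8 + m**2 + 4*m**3 (t(m) = -5 + ((m**2 + (m + m)**2*m) + 13) = -5 + ((m**2 + (2*m)**2*m) + 13) = -5 + ((m**2 + (4*m**2)*m) + 13) = -5 + ((m**2 + 4*m**3) + 13) = -5 + (13 + m**2 + 4*m**3) = 8 + m**2 + 4*m**3)
j(V) = 22*V/3 (j(V) = ((8 + 2**2 + 4*2**3)*V)/6 = ((8 + 4 + 4*8)*V)/6 = ((8 + 4 + 32)*V)/6 = (44*V)/6 = 22*V/3)
(u - 3745889)*(j(1039) + w) = (-578440 - 3745889)*((22/3)*1039 - 1829749) = -4324329*(22858/3 - 1829749) = -4324329*(-5466389/3) = 7879488159327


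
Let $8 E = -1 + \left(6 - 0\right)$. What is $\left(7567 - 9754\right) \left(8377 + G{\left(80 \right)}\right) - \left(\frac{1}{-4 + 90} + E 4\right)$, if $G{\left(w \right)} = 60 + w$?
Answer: $- \frac{800947305}{43} \approx -1.8627 \cdot 10^{7}$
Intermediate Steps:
$E = \frac{5}{8}$ ($E = \frac{-1 + \left(6 - 0\right)}{8} = \frac{-1 + \left(6 + 0\right)}{8} = \frac{-1 + 6}{8} = \frac{1}{8} \cdot 5 = \frac{5}{8} \approx 0.625$)
$\left(7567 - 9754\right) \left(8377 + G{\left(80 \right)}\right) - \left(\frac{1}{-4 + 90} + E 4\right) = \left(7567 - 9754\right) \left(8377 + \left(60 + 80\right)\right) - \left(\frac{1}{-4 + 90} + \frac{5}{8} \cdot 4\right) = - 2187 \left(8377 + 140\right) - \left(\frac{1}{86} + \frac{5}{2}\right) = \left(-2187\right) 8517 - \left(\frac{1}{86} + \frac{5}{2}\right) = -18626679 - \frac{108}{43} = - \frac{800947305}{43}$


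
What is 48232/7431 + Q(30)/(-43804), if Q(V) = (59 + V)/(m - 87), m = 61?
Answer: 54932279087/8463195624 ≈ 6.4907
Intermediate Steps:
Q(V) = -59/26 - V/26 (Q(V) = (59 + V)/(61 - 87) = (59 + V)/(-26) = (59 + V)*(-1/26) = -59/26 - V/26)
48232/7431 + Q(30)/(-43804) = 48232/7431 + (-59/26 - 1/26*30)/(-43804) = 48232*(1/7431) + (-59/26 - 15/13)*(-1/43804) = 48232/7431 - 89/26*(-1/43804) = 48232/7431 + 89/1138904 = 54932279087/8463195624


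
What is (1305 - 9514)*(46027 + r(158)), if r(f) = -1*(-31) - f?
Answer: -376793100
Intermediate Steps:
r(f) = 31 - f
(1305 - 9514)*(46027 + r(158)) = (1305 - 9514)*(46027 + (31 - 1*158)) = -8209*(46027 + (31 - 158)) = -8209*(46027 - 127) = -8209*45900 = -376793100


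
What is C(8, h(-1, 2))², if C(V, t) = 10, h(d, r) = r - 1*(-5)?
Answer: 100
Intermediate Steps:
h(d, r) = 5 + r (h(d, r) = r + 5 = 5 + r)
C(8, h(-1, 2))² = 10² = 100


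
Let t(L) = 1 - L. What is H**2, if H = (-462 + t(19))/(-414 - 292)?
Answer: 57600/124609 ≈ 0.46225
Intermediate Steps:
H = 240/353 (H = (-462 + (1 - 1*19))/(-414 - 292) = (-462 + (1 - 19))/(-706) = (-462 - 18)*(-1/706) = -480*(-1/706) = 240/353 ≈ 0.67989)
H**2 = (240/353)**2 = 57600/124609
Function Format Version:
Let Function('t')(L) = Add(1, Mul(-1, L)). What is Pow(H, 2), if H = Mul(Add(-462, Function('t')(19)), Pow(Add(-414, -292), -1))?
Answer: Rational(57600, 124609) ≈ 0.46225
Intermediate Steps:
H = Rational(240, 353) (H = Mul(Add(-462, Add(1, Mul(-1, 19))), Pow(Add(-414, -292), -1)) = Mul(Add(-462, Add(1, -19)), Pow(-706, -1)) = Mul(Add(-462, -18), Rational(-1, 706)) = Mul(-480, Rational(-1, 706)) = Rational(240, 353) ≈ 0.67989)
Pow(H, 2) = Pow(Rational(240, 353), 2) = Rational(57600, 124609)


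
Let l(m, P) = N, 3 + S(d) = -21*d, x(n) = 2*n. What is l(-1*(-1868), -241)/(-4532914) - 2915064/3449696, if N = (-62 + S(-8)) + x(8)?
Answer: -48581415185/57489615052 ≈ -0.84505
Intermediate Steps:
S(d) = -3 - 21*d
N = 119 (N = (-62 + (-3 - 21*(-8))) + 2*8 = (-62 + (-3 + 168)) + 16 = (-62 + 165) + 16 = 103 + 16 = 119)
l(m, P) = 119
l(-1*(-1868), -241)/(-4532914) - 2915064/3449696 = 119/(-4532914) - 2915064/3449696 = 119*(-1/4532914) - 2915064*1/3449696 = -7/266642 - 364383/431212 = -48581415185/57489615052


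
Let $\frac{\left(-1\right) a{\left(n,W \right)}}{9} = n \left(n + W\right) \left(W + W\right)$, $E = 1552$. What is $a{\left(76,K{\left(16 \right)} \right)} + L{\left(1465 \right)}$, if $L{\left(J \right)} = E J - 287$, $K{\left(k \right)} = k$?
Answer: $259697$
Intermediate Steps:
$L{\left(J \right)} = -287 + 1552 J$ ($L{\left(J \right)} = 1552 J - 287 = -287 + 1552 J$)
$a{\left(n,W \right)} = - 18 W n \left(W + n\right)$ ($a{\left(n,W \right)} = - 9 n \left(n + W\right) \left(W + W\right) = - 9 n \left(W + n\right) 2 W = - 9 n 2 W \left(W + n\right) = - 9 \cdot 2 W n \left(W + n\right) = - 18 W n \left(W + n\right)$)
$a{\left(76,K{\left(16 \right)} \right)} + L{\left(1465 \right)} = \left(-18\right) 16 \cdot 76 \left(16 + 76\right) + \left(-287 + 1552 \cdot 1465\right) = \left(-18\right) 16 \cdot 76 \cdot 92 + \left(-287 + 2273680\right) = -2013696 + 2273393 = 259697$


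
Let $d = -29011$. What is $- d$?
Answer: $29011$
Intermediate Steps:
$- d = \left(-1\right) \left(-29011\right) = 29011$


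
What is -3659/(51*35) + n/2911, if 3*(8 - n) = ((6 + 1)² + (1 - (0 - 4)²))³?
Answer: -11340983/1732045 ≈ -6.5477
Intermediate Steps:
n = -39280/3 (n = 8 - ((6 + 1)² + (1 - (0 - 4)²))³/3 = 8 - (7² + (1 - 1*(-4)²))³/3 = 8 - (49 + (1 - 1*16))³/3 = 8 - (49 + (1 - 16))³/3 = 8 - (49 - 15)³/3 = 8 - ⅓*34³ = 8 - ⅓*39304 = 8 - 39304/3 = -39280/3 ≈ -13093.)
-3659/(51*35) + n/2911 = -3659/(51*35) - 39280/3/2911 = -3659/1785 - 39280/3*1/2911 = -3659*1/1785 - 39280/8733 = -3659/1785 - 39280/8733 = -11340983/1732045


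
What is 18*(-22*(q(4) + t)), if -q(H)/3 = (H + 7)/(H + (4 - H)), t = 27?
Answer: -7425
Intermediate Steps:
q(H) = -21/4 - 3*H/4 (q(H) = -3*(H + 7)/(H + (4 - H)) = -3*(7 + H)/4 = -3*(7/4 + H/4) = -21/4 - 3*H/4)
18*(-22*(q(4) + t)) = 18*(-22*((-21/4 - 3/4*4) + 27)) = 18*(-22*((-21/4 - 3) + 27)) = 18*(-22*(-33/4 + 27)) = 18*(-22*75/4) = 18*(-825/2) = -7425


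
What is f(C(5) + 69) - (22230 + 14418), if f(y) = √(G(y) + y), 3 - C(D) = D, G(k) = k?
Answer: -36648 + √134 ≈ -36636.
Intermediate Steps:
C(D) = 3 - D
f(y) = √2*√y (f(y) = √(y + y) = √(2*y) = √2*√y)
f(C(5) + 69) - (22230 + 14418) = √2*√((3 - 1*5) + 69) - (22230 + 14418) = √2*√((3 - 5) + 69) - 1*36648 = √2*√(-2 + 69) - 36648 = √2*√67 - 36648 = √134 - 36648 = -36648 + √134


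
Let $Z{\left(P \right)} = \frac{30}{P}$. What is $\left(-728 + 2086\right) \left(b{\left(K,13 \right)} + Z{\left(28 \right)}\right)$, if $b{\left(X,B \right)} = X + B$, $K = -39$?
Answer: $-33853$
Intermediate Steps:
$b{\left(X,B \right)} = B + X$
$\left(-728 + 2086\right) \left(b{\left(K,13 \right)} + Z{\left(28 \right)}\right) = \left(-728 + 2086\right) \left(\left(13 - 39\right) + \frac{30}{28}\right) = 1358 \left(-26 + 30 \cdot \frac{1}{28}\right) = 1358 \left(-26 + \frac{15}{14}\right) = 1358 \left(- \frac{349}{14}\right) = -33853$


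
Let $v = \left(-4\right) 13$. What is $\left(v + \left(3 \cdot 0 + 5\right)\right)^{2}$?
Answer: $2209$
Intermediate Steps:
$v = -52$
$\left(v + \left(3 \cdot 0 + 5\right)\right)^{2} = \left(-52 + \left(3 \cdot 0 + 5\right)\right)^{2} = \left(-52 + \left(0 + 5\right)\right)^{2} = \left(-52 + 5\right)^{2} = \left(-47\right)^{2} = 2209$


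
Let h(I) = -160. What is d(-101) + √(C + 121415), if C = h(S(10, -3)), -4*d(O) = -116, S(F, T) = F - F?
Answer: 29 + √121255 ≈ 377.22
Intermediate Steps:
S(F, T) = 0
d(O) = 29 (d(O) = -¼*(-116) = 29)
C = -160
d(-101) + √(C + 121415) = 29 + √(-160 + 121415) = 29 + √121255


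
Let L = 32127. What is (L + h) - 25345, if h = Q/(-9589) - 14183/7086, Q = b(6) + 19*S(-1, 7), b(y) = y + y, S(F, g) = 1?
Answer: 460684768975/67947654 ≈ 6780.0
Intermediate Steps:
b(y) = 2*y
Q = 31 (Q = 2*6 + 19*1 = 12 + 19 = 31)
h = -136220453/67947654 (h = 31/(-9589) - 14183/7086 = 31*(-1/9589) - 14183*1/7086 = -31/9589 - 14183/7086 = -136220453/67947654 ≈ -2.0048)
(L + h) - 25345 = (32127 - 136220453/67947654) - 25345 = 2182818059605/67947654 - 25345 = 460684768975/67947654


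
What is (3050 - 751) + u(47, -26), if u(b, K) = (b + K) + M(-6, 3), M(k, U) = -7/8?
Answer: 18553/8 ≈ 2319.1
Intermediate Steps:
M(k, U) = -7/8 (M(k, U) = -7*⅛ = -7/8)
u(b, K) = -7/8 + K + b (u(b, K) = (b + K) - 7/8 = (K + b) - 7/8 = -7/8 + K + b)
(3050 - 751) + u(47, -26) = (3050 - 751) + (-7/8 - 26 + 47) = 2299 + 161/8 = 18553/8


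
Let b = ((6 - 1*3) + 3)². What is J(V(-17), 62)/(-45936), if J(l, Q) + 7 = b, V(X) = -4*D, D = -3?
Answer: -1/1584 ≈ -0.00063131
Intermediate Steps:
V(X) = 12 (V(X) = -4*(-3) = 12)
b = 36 (b = ((6 - 3) + 3)² = (3 + 3)² = 6² = 36)
J(l, Q) = 29 (J(l, Q) = -7 + 36 = 29)
J(V(-17), 62)/(-45936) = 29/(-45936) = 29*(-1/45936) = -1/1584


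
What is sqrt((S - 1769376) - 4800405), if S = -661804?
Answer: I*sqrt(7231585) ≈ 2689.2*I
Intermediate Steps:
sqrt((S - 1769376) - 4800405) = sqrt((-661804 - 1769376) - 4800405) = sqrt(-2431180 - 4800405) = sqrt(-7231585) = I*sqrt(7231585)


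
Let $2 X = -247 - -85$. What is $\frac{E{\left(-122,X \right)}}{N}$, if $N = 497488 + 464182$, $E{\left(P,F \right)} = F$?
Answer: $- \frac{81}{961670} \approx -8.4228 \cdot 10^{-5}$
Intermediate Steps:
$X = -81$ ($X = \frac{-247 - -85}{2} = \frac{-247 + 85}{2} = \frac{1}{2} \left(-162\right) = -81$)
$N = 961670$
$\frac{E{\left(-122,X \right)}}{N} = - \frac{81}{961670}$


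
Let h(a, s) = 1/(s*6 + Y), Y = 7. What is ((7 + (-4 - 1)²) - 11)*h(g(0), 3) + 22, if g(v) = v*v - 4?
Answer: 571/25 ≈ 22.840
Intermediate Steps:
g(v) = -4 + v² (g(v) = v² - 4 = -4 + v²)
h(a, s) = 1/(7 + 6*s) (h(a, s) = 1/(s*6 + 7) = 1/(6*s + 7) = 1/(7 + 6*s))
((7 + (-4 - 1)²) - 11)*h(g(0), 3) + 22 = ((7 + (-4 - 1)²) - 11)/(7 + 6*3) + 22 = ((7 + (-5)²) - 11)/(7 + 18) + 22 = ((7 + 25) - 11)/25 + 22 = (32 - 11)*(1/25) + 22 = 21*(1/25) + 22 = 21/25 + 22 = 571/25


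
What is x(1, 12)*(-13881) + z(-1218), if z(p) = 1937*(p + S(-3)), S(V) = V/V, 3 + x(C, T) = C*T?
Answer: -2482258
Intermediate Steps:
x(C, T) = -3 + C*T
S(V) = 1
z(p) = 1937 + 1937*p (z(p) = 1937*(p + 1) = 1937*(1 + p) = 1937 + 1937*p)
x(1, 12)*(-13881) + z(-1218) = (-3 + 1*12)*(-13881) + (1937 + 1937*(-1218)) = (-3 + 12)*(-13881) + (1937 - 2359266) = 9*(-13881) - 2357329 = -124929 - 2357329 = -2482258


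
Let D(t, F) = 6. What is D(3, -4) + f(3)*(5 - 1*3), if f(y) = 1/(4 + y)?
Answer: 44/7 ≈ 6.2857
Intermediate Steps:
D(3, -4) + f(3)*(5 - 1*3) = 6 + (5 - 1*3)/(4 + 3) = 6 + (5 - 3)/7 = 6 + (⅐)*2 = 6 + 2/7 = 44/7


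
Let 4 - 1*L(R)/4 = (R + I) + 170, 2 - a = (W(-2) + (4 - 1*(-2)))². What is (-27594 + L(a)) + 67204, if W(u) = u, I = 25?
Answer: 38902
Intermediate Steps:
a = -14 (a = 2 - (-2 + (4 - 1*(-2)))² = 2 - (-2 + (4 + 2))² = 2 - (-2 + 6)² = 2 - 1*4² = 2 - 1*16 = 2 - 16 = -14)
L(R) = -764 - 4*R (L(R) = 16 - 4*((R + 25) + 170) = 16 - 4*((25 + R) + 170) = 16 - 4*(195 + R) = 16 + (-780 - 4*R) = -764 - 4*R)
(-27594 + L(a)) + 67204 = (-27594 + (-764 - 4*(-14))) + 67204 = (-27594 + (-764 + 56)) + 67204 = (-27594 - 708) + 67204 = -28302 + 67204 = 38902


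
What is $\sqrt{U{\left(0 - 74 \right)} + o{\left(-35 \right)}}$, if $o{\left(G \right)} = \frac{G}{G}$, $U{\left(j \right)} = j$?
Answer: $i \sqrt{73} \approx 8.544 i$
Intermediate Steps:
$o{\left(G \right)} = 1$
$\sqrt{U{\left(0 - 74 \right)} + o{\left(-35 \right)}} = \sqrt{\left(0 - 74\right) + 1} = \sqrt{-74 + 1} = \sqrt{-73} = i \sqrt{73}$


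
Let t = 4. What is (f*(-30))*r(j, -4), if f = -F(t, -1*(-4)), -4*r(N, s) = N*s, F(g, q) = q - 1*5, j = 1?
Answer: -30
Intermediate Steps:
F(g, q) = -5 + q (F(g, q) = q - 5 = -5 + q)
r(N, s) = -N*s/4
f = 1 (f = -(-5 - 1*(-4)) = -(-5 + 4) = -1*(-1) = 1)
(f*(-30))*r(j, -4) = (1*(-30))*(-¼*1*(-4)) = -30*1 = -30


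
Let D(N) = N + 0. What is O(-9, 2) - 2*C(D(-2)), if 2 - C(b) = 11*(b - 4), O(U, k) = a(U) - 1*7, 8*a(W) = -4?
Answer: -287/2 ≈ -143.50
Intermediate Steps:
a(W) = -½ (a(W) = (⅛)*(-4) = -½)
D(N) = N
O(U, k) = -15/2 (O(U, k) = -½ - 1*7 = -½ - 7 = -15/2)
C(b) = 46 - 11*b (C(b) = 2 - 11*(b - 4) = 2 - 11*(-4 + b) = 2 - (-44 + 11*b) = 2 + (44 - 11*b) = 46 - 11*b)
O(-9, 2) - 2*C(D(-2)) = -15/2 - 2*(46 - 11*(-2)) = -15/2 - 2*(46 + 22) = -15/2 - 2*68 = -15/2 - 136 = -287/2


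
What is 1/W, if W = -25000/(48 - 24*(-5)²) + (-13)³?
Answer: -69/148468 ≈ -0.00046475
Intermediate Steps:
W = -148468/69 (W = -25000/(48 - 24*25) - 2197 = -25000/(48 - 600) - 2197 = -25000/(-552) - 2197 = -25000*(-1/552) - 2197 = 3125/69 - 2197 = -148468/69 ≈ -2151.7)
1/W = 1/(-148468/69) = -69/148468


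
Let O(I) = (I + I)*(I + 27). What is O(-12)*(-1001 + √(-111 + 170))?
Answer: 360360 - 360*√59 ≈ 3.5760e+5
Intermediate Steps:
O(I) = 2*I*(27 + I) (O(I) = (2*I)*(27 + I) = 2*I*(27 + I))
O(-12)*(-1001 + √(-111 + 170)) = (2*(-12)*(27 - 12))*(-1001 + √(-111 + 170)) = (2*(-12)*15)*(-1001 + √59) = -360*(-1001 + √59) = 360360 - 360*√59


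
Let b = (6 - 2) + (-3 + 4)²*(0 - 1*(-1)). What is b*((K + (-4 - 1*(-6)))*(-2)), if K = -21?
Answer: 190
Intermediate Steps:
b = 5 (b = 4 + 1²*(0 + 1) = 4 + 1*1 = 4 + 1 = 5)
b*((K + (-4 - 1*(-6)))*(-2)) = 5*((-21 + (-4 - 1*(-6)))*(-2)) = 5*((-21 + (-4 + 6))*(-2)) = 5*((-21 + 2)*(-2)) = 5*(-19*(-2)) = 5*38 = 190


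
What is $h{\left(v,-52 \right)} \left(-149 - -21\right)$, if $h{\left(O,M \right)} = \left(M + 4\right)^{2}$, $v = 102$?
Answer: $-294912$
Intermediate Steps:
$h{\left(O,M \right)} = \left(4 + M\right)^{2}$
$h{\left(v,-52 \right)} \left(-149 - -21\right) = \left(4 - 52\right)^{2} \left(-149 - -21\right) = \left(-48\right)^{2} \left(-149 + 21\right) = 2304 \left(-128\right) = -294912$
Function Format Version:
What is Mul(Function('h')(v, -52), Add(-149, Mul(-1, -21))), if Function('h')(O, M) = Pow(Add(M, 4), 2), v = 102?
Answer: -294912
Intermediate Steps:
Function('h')(O, M) = Pow(Add(4, M), 2)
Mul(Function('h')(v, -52), Add(-149, Mul(-1, -21))) = Mul(Pow(Add(4, -52), 2), Add(-149, Mul(-1, -21))) = Mul(Pow(-48, 2), Add(-149, 21)) = Mul(2304, -128) = -294912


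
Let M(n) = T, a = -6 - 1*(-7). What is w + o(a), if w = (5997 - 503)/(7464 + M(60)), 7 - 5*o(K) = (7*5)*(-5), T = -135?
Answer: 1361348/36645 ≈ 37.150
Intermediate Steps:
a = 1 (a = -6 + 7 = 1)
o(K) = 182/5 (o(K) = 7/5 - 7*5*(-5)/5 = 7/5 - 7*(-5) = 7/5 - ⅕*(-175) = 7/5 + 35 = 182/5)
M(n) = -135
w = 5494/7329 (w = (5997 - 503)/(7464 - 135) = 5494/7329 ≈ 0.74963)
w + o(a) = 5494/7329 + 182/5 = 1361348/36645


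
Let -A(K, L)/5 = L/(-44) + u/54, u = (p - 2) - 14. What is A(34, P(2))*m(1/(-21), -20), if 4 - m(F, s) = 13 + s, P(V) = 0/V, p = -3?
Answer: 1045/54 ≈ 19.352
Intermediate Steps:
P(V) = 0
u = -19 (u = (-3 - 2) - 14 = -5 - 14 = -19)
m(F, s) = -9 - s (m(F, s) = 4 - (13 + s) = 4 + (-13 - s) = -9 - s)
A(K, L) = 95/54 + 5*L/44 (A(K, L) = -5*(L/(-44) - 19/54) = -5*(L*(-1/44) - 19*1/54) = -5*(-L/44 - 19/54) = -5*(-19/54 - L/44) = 95/54 + 5*L/44)
A(34, P(2))*m(1/(-21), -20) = (95/54 + (5/44)*0)*(-9 - 1*(-20)) = (95/54 + 0)*(-9 + 20) = (95/54)*11 = 1045/54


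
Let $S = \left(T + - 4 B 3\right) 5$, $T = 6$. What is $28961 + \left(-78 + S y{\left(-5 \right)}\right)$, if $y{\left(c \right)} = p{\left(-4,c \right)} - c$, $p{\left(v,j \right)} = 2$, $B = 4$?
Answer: $27413$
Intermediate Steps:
$S = -210$ ($S = \left(6 + \left(-4\right) 4 \cdot 3\right) 5 = \left(6 - 48\right) 5 = \left(-42\right) 5 = -210$)
$y{\left(c \right)} = 2 - c$
$28961 + \left(-78 + S y{\left(-5 \right)}\right) = 28961 - \left(78 + 210 \left(2 - -5\right)\right) = 28961 - \left(78 + 210 \left(2 + 5\right)\right) = 28961 - 1548 = 27413$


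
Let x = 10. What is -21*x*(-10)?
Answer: 2100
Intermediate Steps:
-21*x*(-10) = -21*10*(-10) = -210*(-10) = 2100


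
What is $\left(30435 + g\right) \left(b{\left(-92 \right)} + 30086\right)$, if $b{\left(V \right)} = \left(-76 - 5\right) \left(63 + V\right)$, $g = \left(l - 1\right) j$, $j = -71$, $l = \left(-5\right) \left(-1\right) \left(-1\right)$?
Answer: $1000976535$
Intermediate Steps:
$l = -5$ ($l = 5 \left(-1\right) = -5$)
$g = 426$ ($g = \left(-5 - 1\right) \left(-71\right) = \left(-6\right) \left(-71\right) = 426$)
$b{\left(V \right)} = -5103 - 81 V$ ($b{\left(V \right)} = - 81 \left(63 + V\right) = -5103 - 81 V$)
$\left(30435 + g\right) \left(b{\left(-92 \right)} + 30086\right) = \left(30435 + 426\right) \left(\left(-5103 - -7452\right) + 30086\right) = 30861 \left(\left(-5103 + 7452\right) + 30086\right) = 30861 \left(2349 + 30086\right) = 30861 \cdot 32435 = 1000976535$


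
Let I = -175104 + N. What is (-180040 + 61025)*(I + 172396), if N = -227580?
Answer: 27407726320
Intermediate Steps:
I = -402684 (I = -175104 - 227580 = -402684)
(-180040 + 61025)*(I + 172396) = (-180040 + 61025)*(-402684 + 172396) = -119015*(-230288) = 27407726320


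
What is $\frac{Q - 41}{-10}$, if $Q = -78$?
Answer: $\frac{119}{10} \approx 11.9$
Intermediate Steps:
$\frac{Q - 41}{-10} = \frac{-78 - 41}{-10} = \left(-119\right) \left(- \frac{1}{10}\right) = \frac{119}{10}$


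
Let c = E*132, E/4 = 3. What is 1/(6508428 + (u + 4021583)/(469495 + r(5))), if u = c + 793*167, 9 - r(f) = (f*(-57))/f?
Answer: 469561/3056108115706 ≈ 1.5365e-7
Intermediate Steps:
E = 12 (E = 4*3 = 12)
r(f) = 66 (r(f) = 9 - f*(-57)/f = 9 - (-57*f)/f = 9 - 1*(-57) = 9 + 57 = 66)
c = 1584 (c = 12*132 = 1584)
u = 134015 (u = 1584 + 793*167 = 1584 + 132431 = 134015)
1/(6508428 + (u + 4021583)/(469495 + r(5))) = 1/(6508428 + (134015 + 4021583)/(469495 + 66)) = 1/(6508428 + 4155598/469561) = 1/(3056108115706/469561) = 469561/3056108115706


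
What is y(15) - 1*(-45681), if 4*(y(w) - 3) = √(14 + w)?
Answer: 45684 + √29/4 ≈ 45685.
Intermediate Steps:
y(w) = 3 + √(14 + w)/4
y(15) - 1*(-45681) = (3 + √(14 + 15)/4) - 1*(-45681) = (3 + √29/4) + 45681 = 45684 + √29/4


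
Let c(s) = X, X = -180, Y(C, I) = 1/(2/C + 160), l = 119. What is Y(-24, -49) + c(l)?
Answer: -345408/1919 ≈ -179.99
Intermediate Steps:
Y(C, I) = 1/(160 + 2/C)
c(s) = -180
Y(-24, -49) + c(l) = (½)*(-24)/(1 + 80*(-24)) - 180 = (½)*(-24)/(1 - 1920) - 180 = (½)*(-24)/(-1919) - 180 = (½)*(-24)*(-1/1919) - 180 = 12/1919 - 180 = -345408/1919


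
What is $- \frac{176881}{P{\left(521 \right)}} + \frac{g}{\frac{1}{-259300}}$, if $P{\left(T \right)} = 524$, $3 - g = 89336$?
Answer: $\frac{12137960398719}{524} \approx 2.3164 \cdot 10^{10}$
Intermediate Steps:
$g = -89333$ ($g = 3 - 89336 = -89333$)
$- \frac{176881}{P{\left(521 \right)}} + \frac{g}{\frac{1}{-259300}} = - \frac{176881}{524} - \frac{89333}{\frac{1}{-259300}} = \left(-176881\right) \frac{1}{524} - \frac{89333}{- \frac{1}{259300}} = - \frac{176881}{524} - -23164046900 = - \frac{176881}{524} + 23164046900 = \frac{12137960398719}{524}$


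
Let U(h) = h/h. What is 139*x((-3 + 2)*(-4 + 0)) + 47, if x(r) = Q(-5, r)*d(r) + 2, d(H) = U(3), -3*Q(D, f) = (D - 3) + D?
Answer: 2782/3 ≈ 927.33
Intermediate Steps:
Q(D, f) = 1 - 2*D/3 (Q(D, f) = -((D - 3) + D)/3 = -((-3 + D) + D)/3 = -(-3 + 2*D)/3 = 1 - 2*D/3)
U(h) = 1
d(H) = 1
x(r) = 19/3 (x(r) = (1 - 2/3*(-5))*1 + 2 = (1 + 10/3)*1 + 2 = (13/3)*1 + 2 = 13/3 + 2 = 19/3)
139*x((-3 + 2)*(-4 + 0)) + 47 = 139*(19/3) + 47 = 2641/3 + 47 = 2782/3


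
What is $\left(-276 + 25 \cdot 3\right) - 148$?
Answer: $-349$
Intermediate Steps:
$\left(-276 + 25 \cdot 3\right) - 148 = \left(-276 + 75\right) - 148 = -201 - 148 = -349$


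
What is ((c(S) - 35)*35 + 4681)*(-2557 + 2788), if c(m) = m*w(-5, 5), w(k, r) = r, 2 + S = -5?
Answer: 515361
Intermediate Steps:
S = -7 (S = -2 - 5 = -7)
c(m) = 5*m (c(m) = m*5 = 5*m)
((c(S) - 35)*35 + 4681)*(-2557 + 2788) = ((5*(-7) - 35)*35 + 4681)*(-2557 + 2788) = ((-35 - 35)*35 + 4681)*231 = (-70*35 + 4681)*231 = (-2450 + 4681)*231 = 2231*231 = 515361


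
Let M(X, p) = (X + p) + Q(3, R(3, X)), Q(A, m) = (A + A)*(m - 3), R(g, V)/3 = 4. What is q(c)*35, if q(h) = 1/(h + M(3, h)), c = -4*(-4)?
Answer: 35/89 ≈ 0.39326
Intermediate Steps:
R(g, V) = 12 (R(g, V) = 3*4 = 12)
Q(A, m) = 2*A*(-3 + m) (Q(A, m) = (2*A)*(-3 + m) = 2*A*(-3 + m))
M(X, p) = 54 + X + p (M(X, p) = (X + p) + 2*3*(-3 + 12) = (X + p) + 2*3*9 = (X + p) + 54 = 54 + X + p)
c = 16
q(h) = 1/(57 + 2*h) (q(h) = 1/(h + (54 + 3 + h)) = 1/(h + (57 + h)) = 1/(57 + 2*h))
q(c)*35 = 35/(57 + 2*16) = 35/(57 + 32) = 35/89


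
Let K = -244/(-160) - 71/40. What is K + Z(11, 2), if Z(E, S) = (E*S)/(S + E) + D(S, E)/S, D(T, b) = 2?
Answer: 127/52 ≈ 2.4423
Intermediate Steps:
Z(E, S) = 2/S + E*S/(E + S) (Z(E, S) = (E*S)/(S + E) + 2/S = (E*S)/(E + S) + 2/S = E*S/(E + S) + 2/S = 2/S + E*S/(E + S))
K = -¼ (K = -244*(-1/160) - 71*1/40 = 61/40 - 71/40 = -¼ ≈ -0.25000)
K + Z(11, 2) = -¼ + (2*11 + 2*2 + 11*2²)/(2*(11 + 2)) = -¼ + (½)*(22 + 4 + 11*4)/13 = -¼ + (½)*(1/13)*(22 + 4 + 44) = -¼ + (½)*(1/13)*70 = -¼ + 35/13 = 127/52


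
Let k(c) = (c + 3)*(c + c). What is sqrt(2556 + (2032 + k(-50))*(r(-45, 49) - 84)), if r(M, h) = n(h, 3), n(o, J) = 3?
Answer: 12*I*sqrt(3769) ≈ 736.71*I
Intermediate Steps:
r(M, h) = 3
k(c) = 2*c*(3 + c) (k(c) = (3 + c)*(2*c) = 2*c*(3 + c))
sqrt(2556 + (2032 + k(-50))*(r(-45, 49) - 84)) = sqrt(2556 + (2032 + 2*(-50)*(3 - 50))*(3 - 84)) = sqrt(2556 + (2032 + 2*(-50)*(-47))*(-81)) = sqrt(2556 + (2032 + 4700)*(-81)) = sqrt(2556 + 6732*(-81)) = sqrt(2556 - 545292) = sqrt(-542736) = 12*I*sqrt(3769)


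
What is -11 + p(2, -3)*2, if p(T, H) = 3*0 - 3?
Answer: -17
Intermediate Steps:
p(T, H) = -3 (p(T, H) = 0 - 3 = -3)
-11 + p(2, -3)*2 = -11 - 3*2 = -11 - 6 = -17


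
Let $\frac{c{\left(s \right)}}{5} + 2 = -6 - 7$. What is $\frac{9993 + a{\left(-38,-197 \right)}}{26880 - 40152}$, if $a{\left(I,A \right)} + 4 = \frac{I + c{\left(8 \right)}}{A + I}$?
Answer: $- \frac{293441}{389865} \approx -0.75267$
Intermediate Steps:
$c{\left(s \right)} = -75$ ($c{\left(s \right)} = -10 + 5 \left(-6 - 7\right) = -10 + 5 \left(-13\right) = -10 - 65 = -75$)
$a{\left(I,A \right)} = -4 + \frac{-75 + I}{A + I}$ ($a{\left(I,A \right)} = -4 + \frac{I - 75}{A + I} = -4 + \frac{-75 + I}{A + I}$)
$\frac{9993 + a{\left(-38,-197 \right)}}{26880 - 40152} = \frac{9993 + \frac{-75 - -788 - -114}{-197 - 38}}{26880 - 40152} = \frac{9993 + \frac{-75 + 788 + 114}{-235}}{-13272} = \left(9993 - \frac{827}{235}\right) \left(- \frac{1}{13272}\right) = \frac{2347528}{235} \left(- \frac{1}{13272}\right) = - \frac{293441}{389865}$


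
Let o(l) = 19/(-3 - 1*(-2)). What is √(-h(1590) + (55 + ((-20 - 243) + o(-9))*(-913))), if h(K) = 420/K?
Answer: 3*√80375083/53 ≈ 507.46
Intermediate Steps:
o(l) = -19 (o(l) = 19/(-3 + 2) = 19/(-1) = 19*(-1) = -19)
√(-h(1590) + (55 + ((-20 - 243) + o(-9))*(-913))) = √(-420/1590 + (55 + ((-20 - 243) - 19)*(-913))) = √(-420/1590 + (55 + (-263 - 19)*(-913))) = √(-1*14/53 + (55 - 282*(-913))) = √(-14/53 + (55 + 257466)) = √(-14/53 + 257521) = √(13648599/53) = 3*√80375083/53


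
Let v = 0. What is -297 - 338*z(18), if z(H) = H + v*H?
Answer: -6381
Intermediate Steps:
z(H) = H (z(H) = H + 0*H = H + 0 = H)
-297 - 338*z(18) = -297 - 338*18 = -297 - 6084 = -6381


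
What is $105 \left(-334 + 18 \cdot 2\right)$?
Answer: $-31290$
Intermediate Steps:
$105 \left(-334 + 18 \cdot 2\right) = 105 \left(-334 + 36\right) = 105 \left(-298\right) = -31290$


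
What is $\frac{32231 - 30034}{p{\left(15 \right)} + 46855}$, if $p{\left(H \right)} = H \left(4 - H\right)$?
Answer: $\frac{2197}{46690} \approx 0.047055$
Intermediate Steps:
$\frac{32231 - 30034}{p{\left(15 \right)} + 46855} = \frac{32231 - 30034}{15 \left(4 - 15\right) + 46855} = \frac{2197}{15 \left(4 - 15\right) + 46855} = \frac{2197}{15 \left(-11\right) + 46855} = \frac{2197}{-165 + 46855} = \frac{2197}{46690}$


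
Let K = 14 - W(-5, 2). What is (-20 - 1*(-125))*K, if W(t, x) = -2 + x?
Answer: 1470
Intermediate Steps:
K = 14 (K = 14 - (-2 + 2) = 14 - 1*0 = 14 + 0 = 14)
(-20 - 1*(-125))*K = (-20 - 1*(-125))*14 = (-20 + 125)*14 = 105*14 = 1470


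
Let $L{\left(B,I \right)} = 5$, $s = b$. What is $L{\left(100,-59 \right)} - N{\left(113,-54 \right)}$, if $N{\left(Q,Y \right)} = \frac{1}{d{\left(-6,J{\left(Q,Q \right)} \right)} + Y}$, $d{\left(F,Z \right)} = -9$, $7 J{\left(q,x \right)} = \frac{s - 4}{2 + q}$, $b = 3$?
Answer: $\frac{316}{63} \approx 5.0159$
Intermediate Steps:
$s = 3$
$J{\left(q,x \right)} = - \frac{1}{7 \left(2 + q\right)}$ ($J{\left(q,x \right)} = \frac{\left(3 - 4\right) \frac{1}{2 + q}}{7} = \frac{\left(-1\right) \frac{1}{2 + q}}{7} = - \frac{1}{7 \left(2 + q\right)}$)
$N{\left(Q,Y \right)} = \frac{1}{-9 + Y}$
$L{\left(100,-59 \right)} - N{\left(113,-54 \right)} = 5 - \frac{1}{-9 - 54} = 5 - \frac{1}{-63} = 5 - - \frac{1}{63} = 5 + \frac{1}{63} = \frac{316}{63}$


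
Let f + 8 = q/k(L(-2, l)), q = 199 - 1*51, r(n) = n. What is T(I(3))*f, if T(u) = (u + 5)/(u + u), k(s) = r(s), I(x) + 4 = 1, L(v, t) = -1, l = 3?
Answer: 52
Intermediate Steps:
I(x) = -3 (I(x) = -4 + 1 = -3)
k(s) = s
q = 148 (q = 199 - 51 = 148)
T(u) = (5 + u)/(2*u) (T(u) = (5 + u)/((2*u)) = (5 + u)*(1/(2*u)) = (5 + u)/(2*u))
f = -156 (f = -8 + 148/(-1) = -8 + 148*(-1) = -8 - 148 = -156)
T(I(3))*f = ((1/2)*(5 - 3)/(-3))*(-156) = ((1/2)*(-1/3)*2)*(-156) = -1/3*(-156) = 52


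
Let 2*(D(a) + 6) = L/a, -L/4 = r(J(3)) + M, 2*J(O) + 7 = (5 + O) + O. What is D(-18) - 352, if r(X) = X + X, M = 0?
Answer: -3218/9 ≈ -357.56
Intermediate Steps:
J(O) = -1 + O (J(O) = -7/2 + ((5 + O) + O)/2 = -7/2 + (5 + 2*O)/2 = -7/2 + (5/2 + O) = -1 + O)
r(X) = 2*X
L = -16 (L = -4*(2*(-1 + 3) + 0) = -4*(2*2 + 0) = -4*(4 + 0) = -4*4 = -16)
D(a) = -6 - 8/a (D(a) = -6 + (-16/a)/2 = -6 - 8/a)
D(-18) - 352 = (-6 - 8/(-18)) - 352 = (-6 - 8*(-1/18)) - 352 = (-6 + 4/9) - 352 = -50/9 - 352 = -3218/9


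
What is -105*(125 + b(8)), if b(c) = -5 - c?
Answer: -11760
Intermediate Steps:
-105*(125 + b(8)) = -105*(125 + (-5 - 1*8)) = -105*(125 + (-5 - 8)) = -105*(125 - 13) = -105*112 = -11760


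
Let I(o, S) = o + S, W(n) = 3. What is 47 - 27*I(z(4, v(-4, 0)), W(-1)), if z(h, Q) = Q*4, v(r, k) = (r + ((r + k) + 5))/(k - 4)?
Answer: -115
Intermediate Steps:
v(r, k) = (5 + k + 2*r)/(-4 + k) (v(r, k) = (r + ((k + r) + 5))/(-4 + k) = (r + (5 + k + r))/(-4 + k) = (5 + k + 2*r)/(-4 + k))
z(h, Q) = 4*Q
I(o, S) = S + o
47 - 27*I(z(4, v(-4, 0)), W(-1)) = 47 - 27*(3 + 4*((5 + 0 + 2*(-4))/(-4 + 0))) = 47 - 27*(3 + 4*((5 + 0 - 8)/(-4))) = 47 - 27*(3 + 4*(-1/4*(-3))) = 47 - 27*(3 + 4*(3/4)) = 47 - 27*(3 + 3) = 47 - 27*6 = 47 - 162 = -115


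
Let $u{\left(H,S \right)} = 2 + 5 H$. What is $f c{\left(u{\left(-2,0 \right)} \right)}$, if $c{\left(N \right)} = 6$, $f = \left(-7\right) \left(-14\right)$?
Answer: $588$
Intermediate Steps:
$f = 98$
$f c{\left(u{\left(-2,0 \right)} \right)} = 98 \cdot 6 = 588$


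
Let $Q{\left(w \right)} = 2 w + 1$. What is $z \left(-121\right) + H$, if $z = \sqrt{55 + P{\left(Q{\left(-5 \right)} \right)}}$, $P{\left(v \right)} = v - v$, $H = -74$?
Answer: $-74 - 121 \sqrt{55} \approx -971.36$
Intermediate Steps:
$Q{\left(w \right)} = 1 + 2 w$
$P{\left(v \right)} = 0$
$z = \sqrt{55}$ ($z = \sqrt{55 + 0} = \sqrt{55} \approx 7.4162$)
$z \left(-121\right) + H = \sqrt{55} \left(-121\right) - 74 = - 121 \sqrt{55} - 74 = -74 - 121 \sqrt{55}$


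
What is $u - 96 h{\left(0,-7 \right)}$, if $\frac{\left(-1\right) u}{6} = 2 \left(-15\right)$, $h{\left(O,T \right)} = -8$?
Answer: $948$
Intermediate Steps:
$u = 180$ ($u = - 6 \cdot 2 \left(-15\right) = \left(-6\right) \left(-30\right) = 180$)
$u - 96 h{\left(0,-7 \right)} = 180 - -768 = 180 + 768 = 948$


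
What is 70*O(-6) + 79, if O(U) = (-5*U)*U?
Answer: -12521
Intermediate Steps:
O(U) = -5*U²
70*O(-6) + 79 = 70*(-5*(-6)²) + 79 = 70*(-5*36) + 79 = 70*(-180) + 79 = -12600 + 79 = -12521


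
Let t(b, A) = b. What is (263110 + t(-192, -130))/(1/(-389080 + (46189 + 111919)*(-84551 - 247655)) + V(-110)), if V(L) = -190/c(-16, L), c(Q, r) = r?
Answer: 151906913360478144/997971491221 ≈ 1.5222e+5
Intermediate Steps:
V(L) = -190/L
(263110 + t(-192, -130))/(1/(-389080 + (46189 + 111919)*(-84551 - 247655)) + V(-110)) = (263110 - 192)/(1/(-389080 + (46189 + 111919)*(-84551 - 247655)) - 190/(-110)) = 262918/(1/(-389080 + 158108*(-332206)) - 190*(-1/110)) = 262918/(1/(-389080 - 52524426248) + 19/11) = 262918/(1/(-52524815328) + 19/11) = 262918/(-1/52524815328 + 19/11) = 262918/(997971491221/577772968608) = 262918*(577772968608/997971491221) = 151906913360478144/997971491221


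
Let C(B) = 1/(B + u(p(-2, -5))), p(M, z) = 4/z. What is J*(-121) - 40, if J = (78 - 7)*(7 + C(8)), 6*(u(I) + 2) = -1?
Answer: -2157741/35 ≈ -61650.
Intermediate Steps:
u(I) = -13/6 (u(I) = -2 + (1/6)*(-1) = -2 - 1/6 = -13/6)
C(B) = 1/(-13/6 + B) (C(B) = 1/(B - 13/6) = 1/(-13/6 + B))
J = 17821/35 (J = (78 - 7)*(7 + 6/(-13 + 6*8)) = 71*(7 + 6/(-13 + 48)) = 71*(7 + 6/35) = 71*(251/35) = 17821/35 ≈ 509.17)
J*(-121) - 40 = (17821/35)*(-121) - 40 = -2156341/35 - 40 = -2157741/35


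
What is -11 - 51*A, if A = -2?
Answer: 91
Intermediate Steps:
-11 - 51*A = -11 - 51*(-2) = -11 + 102 = 91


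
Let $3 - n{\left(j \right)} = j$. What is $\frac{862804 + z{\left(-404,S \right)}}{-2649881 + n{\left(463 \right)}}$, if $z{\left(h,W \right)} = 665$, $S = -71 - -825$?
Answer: $- \frac{287823}{883447} \approx -0.3258$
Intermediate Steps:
$n{\left(j \right)} = 3 - j$
$S = 754$ ($S = -71 + 825 = 754$)
$\frac{862804 + z{\left(-404,S \right)}}{-2649881 + n{\left(463 \right)}} = \frac{862804 + 665}{-2649881 + \left(3 - 463\right)} = \frac{863469}{-2649881 + \left(3 - 463\right)} = \frac{863469}{-2649881 - 460} = \frac{863469}{-2650341} = 863469 \left(- \frac{1}{2650341}\right) = - \frac{287823}{883447}$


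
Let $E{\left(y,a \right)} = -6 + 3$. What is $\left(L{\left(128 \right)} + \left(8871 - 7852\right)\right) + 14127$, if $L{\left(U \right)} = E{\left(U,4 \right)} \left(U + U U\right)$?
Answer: $-34390$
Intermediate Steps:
$E{\left(y,a \right)} = -3$
$L{\left(U \right)} = - 3 U - 3 U^{2}$ ($L{\left(U \right)} = - 3 \left(U + U U\right) = - 3 \left(U + U^{2}\right) = - 3 U - 3 U^{2}$)
$\left(L{\left(128 \right)} + \left(8871 - 7852\right)\right) + 14127 = \left(\left(-3\right) 128 \left(1 + 128\right) + \left(8871 - 7852\right)\right) + 14127 = \left(\left(-3\right) 128 \cdot 129 + \left(8871 - 7852\right)\right) + 14127 = \left(-49536 + 1019\right) + 14127 = -48517 + 14127 = -34390$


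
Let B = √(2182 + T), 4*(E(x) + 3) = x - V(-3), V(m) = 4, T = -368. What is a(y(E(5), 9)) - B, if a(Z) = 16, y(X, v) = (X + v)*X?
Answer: 16 - √1814 ≈ -26.591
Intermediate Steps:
E(x) = -4 + x/4 (E(x) = -3 + (x - 1*4)/4 = -3 + (x - 4)/4 = -3 + (-4 + x)/4 = -3 + (-1 + x/4) = -4 + x/4)
y(X, v) = X*(X + v)
B = √1814 (B = √(2182 - 368) = √1814 ≈ 42.591)
a(y(E(5), 9)) - B = 16 - √1814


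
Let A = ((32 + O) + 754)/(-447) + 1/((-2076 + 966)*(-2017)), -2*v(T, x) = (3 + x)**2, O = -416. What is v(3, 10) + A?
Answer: -14232309943/166795815 ≈ -85.328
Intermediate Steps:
v(T, x) = -(3 + x)**2/2
A = -276127151/333591630 (A = ((32 - 416) + 754)/(-447) + 1/((-2076 + 966)*(-2017)) = (-384 + 754)*(-1/447) - 1/2017/(-1110) = 370*(-1/447) - 1/1110*(-1/2017) = -370/447 + 1/2238870 = -276127151/333591630 ≈ -0.82774)
v(3, 10) + A = -(3 + 10)**2/2 - 276127151/333591630 = -1/2*13**2 - 276127151/333591630 = -1/2*169 - 276127151/333591630 = -169/2 - 276127151/333591630 = -14232309943/166795815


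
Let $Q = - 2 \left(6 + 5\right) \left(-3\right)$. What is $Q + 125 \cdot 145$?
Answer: $18191$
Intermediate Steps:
$Q = 66$ ($Q = \left(-2\right) 11 \left(-3\right) = \left(-22\right) \left(-3\right) = 66$)
$Q + 125 \cdot 145 = 66 + 125 \cdot 145 = 66 + 18125 = 18191$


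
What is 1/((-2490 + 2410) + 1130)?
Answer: 1/1050 ≈ 0.00095238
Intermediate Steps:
1/((-2490 + 2410) + 1130) = 1/(-80 + 1130) = 1/1050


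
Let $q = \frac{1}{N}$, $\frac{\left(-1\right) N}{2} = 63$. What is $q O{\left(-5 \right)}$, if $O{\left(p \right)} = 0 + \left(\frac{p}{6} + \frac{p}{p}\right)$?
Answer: $- \frac{1}{756} \approx -0.0013228$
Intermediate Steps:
$N = -126$ ($N = \left(-2\right) 63 = -126$)
$q = - \frac{1}{126}$ ($q = \frac{1}{-126} = - \frac{1}{126} \approx -0.0079365$)
$O{\left(p \right)} = 1 + \frac{p}{6}$ ($O{\left(p \right)} = 0 + \left(p \frac{1}{6} + 1\right) = 0 + \left(\frac{p}{6} + 1\right) = 0 + \left(1 + \frac{p}{6}\right) = 1 + \frac{p}{6}$)
$q O{\left(-5 \right)} = - \frac{1 + \frac{1}{6} \left(-5\right)}{126} = - \frac{1 - \frac{5}{6}}{126} = \left(- \frac{1}{126}\right) \frac{1}{6} = - \frac{1}{756}$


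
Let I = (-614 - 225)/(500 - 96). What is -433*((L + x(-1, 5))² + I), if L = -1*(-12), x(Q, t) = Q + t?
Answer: -44419305/404 ≈ -1.0995e+5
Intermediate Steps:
I = -839/404 ≈ -2.0767
L = 12
-433*((L + x(-1, 5))² + I) = -433*((12 + (-1 + 5))² - 839/404) = -433*((12 + 4)² - 839/404) = -433*(16² - 839/404) = -433*(256 - 839/404) = -433*102585/404 = -44419305/404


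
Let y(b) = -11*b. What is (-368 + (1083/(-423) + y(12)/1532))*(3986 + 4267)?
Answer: -55064071020/18001 ≈ -3.0589e+6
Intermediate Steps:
(-368 + (1083/(-423) + y(12)/1532))*(3986 + 4267) = (-368 + (1083/(-423) - 11*12/1532))*(3986 + 4267) = (-368 + (1083*(-1/423) - 132*1/1532))*8253 = (-368 + (-361/141 - 33/383))*8253 = (-368 - 142916/54003)*8253 = -20016020/54003*8253 = -55064071020/18001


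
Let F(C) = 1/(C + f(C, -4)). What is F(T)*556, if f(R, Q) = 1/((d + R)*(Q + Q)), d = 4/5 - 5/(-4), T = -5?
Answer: -65608/585 ≈ -112.15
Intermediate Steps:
d = 41/20 (d = 4*(⅕) - 5*(-¼) = ⅘ + 5/4 = 41/20 ≈ 2.0500)
f(R, Q) = 1/(2*Q*(41/20 + R)) (f(R, Q) = 1/((41/20 + R)*(Q + Q)) = 1/((41/20 + R)*(2*Q)) = 1/(2*Q*(41/20 + R)))
F(C) = 1/(C - 5/(2*(41 + 20*C))) (F(C) = 1/(C + 10/(-4*(41 + 20*C))) = 1/(C + 10*(-¼)/(41 + 20*C)) = 1/(C - 5/(2*(41 + 20*C))))
F(T)*556 = (2*(41 + 20*(-5))/(-5 + 2*(-5)*(41 + 20*(-5))))*556 = (2*(41 - 100)/(-5 + 2*(-5)*(41 - 100)))*556 = (2*(-59)/(-5 + 2*(-5)*(-59)))*556 = (2*(-59)/(-5 + 590))*556 = (2*(-59)/585)*556 = (2*(1/585)*(-59))*556 = -118/585*556 = -65608/585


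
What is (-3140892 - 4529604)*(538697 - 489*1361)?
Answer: 972864348672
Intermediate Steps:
(-3140892 - 4529604)*(538697 - 489*1361) = -7670496*(538697 - 665529) = -7670496*(-126832) = 972864348672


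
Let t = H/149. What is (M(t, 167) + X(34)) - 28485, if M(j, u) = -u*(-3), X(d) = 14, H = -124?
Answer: -27970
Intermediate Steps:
t = -124/149 ≈ -0.83221
M(j, u) = 3*u
(M(t, 167) + X(34)) - 28485 = (3*167 + 14) - 28485 = (501 + 14) - 28485 = 515 - 28485 = -27970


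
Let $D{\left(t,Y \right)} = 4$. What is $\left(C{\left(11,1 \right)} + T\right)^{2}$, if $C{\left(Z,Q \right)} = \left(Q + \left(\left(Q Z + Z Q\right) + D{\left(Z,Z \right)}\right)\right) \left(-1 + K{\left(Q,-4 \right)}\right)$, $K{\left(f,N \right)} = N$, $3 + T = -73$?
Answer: $44521$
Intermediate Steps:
$T = -76$ ($T = -3 - 73 = -76$)
$C{\left(Z,Q \right)} = -20 - 5 Q - 10 Q Z$ ($C{\left(Z,Q \right)} = \left(Q + \left(\left(Q Z + Z Q\right) + 4\right)\right) \left(-1 - 4\right) = \left(Q + \left(\left(Q Z + Q Z\right) + 4\right)\right) \left(-5\right) = \left(Q + \left(2 Q Z + 4\right)\right) \left(-5\right) = \left(Q + \left(4 + 2 Q Z\right)\right) \left(-5\right) = \left(4 + Q + 2 Q Z\right) \left(-5\right) = -20 - 5 Q - 10 Q Z$)
$\left(C{\left(11,1 \right)} + T\right)^{2} = \left(\left(-20 - 5 - 10 \cdot 11\right) - 76\right)^{2} = \left(\left(-20 - 5 - 110\right) - 76\right)^{2} = \left(-135 - 76\right)^{2} = \left(-211\right)^{2} = 44521$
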